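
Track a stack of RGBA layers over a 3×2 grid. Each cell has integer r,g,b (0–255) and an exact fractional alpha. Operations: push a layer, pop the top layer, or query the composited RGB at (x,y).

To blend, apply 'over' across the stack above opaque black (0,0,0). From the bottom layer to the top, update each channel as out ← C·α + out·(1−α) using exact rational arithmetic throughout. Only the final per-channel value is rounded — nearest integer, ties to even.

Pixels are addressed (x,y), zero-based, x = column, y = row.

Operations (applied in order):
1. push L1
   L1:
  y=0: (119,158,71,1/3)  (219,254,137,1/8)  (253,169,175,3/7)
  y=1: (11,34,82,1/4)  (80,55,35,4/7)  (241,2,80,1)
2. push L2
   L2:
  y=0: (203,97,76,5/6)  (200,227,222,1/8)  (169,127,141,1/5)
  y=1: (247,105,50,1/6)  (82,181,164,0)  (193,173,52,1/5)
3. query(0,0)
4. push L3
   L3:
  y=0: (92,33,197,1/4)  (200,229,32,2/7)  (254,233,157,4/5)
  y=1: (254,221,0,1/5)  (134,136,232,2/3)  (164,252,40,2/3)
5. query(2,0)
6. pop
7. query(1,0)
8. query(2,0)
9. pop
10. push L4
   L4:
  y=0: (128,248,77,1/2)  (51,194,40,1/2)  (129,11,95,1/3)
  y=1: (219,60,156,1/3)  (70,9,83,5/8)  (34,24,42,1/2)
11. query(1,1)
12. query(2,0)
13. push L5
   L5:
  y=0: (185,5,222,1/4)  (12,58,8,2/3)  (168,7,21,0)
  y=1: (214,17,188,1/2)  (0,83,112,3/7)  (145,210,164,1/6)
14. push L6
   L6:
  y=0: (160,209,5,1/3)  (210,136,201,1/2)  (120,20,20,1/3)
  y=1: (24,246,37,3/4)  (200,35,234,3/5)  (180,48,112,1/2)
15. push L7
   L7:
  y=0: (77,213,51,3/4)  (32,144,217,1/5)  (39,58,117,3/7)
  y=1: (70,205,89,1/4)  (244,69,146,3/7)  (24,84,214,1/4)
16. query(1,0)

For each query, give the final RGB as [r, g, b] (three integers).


(0,0) stack=L1,L2; from [0,0,0]:
L1 α=1/3: [119/3, 158/3, 71/3]
L2 α=5/6: [1582/9, 1613/18, 1211/18]
→ [176, 90, 67]

at x=2,y=0 over L1,L2,L3:
+L1 (α=3/7) → [759/7, 507/7, 75]
+L2 (α=1/5) → [4219/35, 2917/35, 441/5]
+L3 (α=4/5) → [39779/175, 35537/175, 3581/25]
rounded: [227, 203, 143]

at x=1,y=0 over L1,L2:
after L1 α=1/8: [219/8, 127/4, 137/8]
after L2 α=1/8: [3133/64, 1797/32, 2735/64]
→ [49, 56, 43]

query (2,0) [L1,L2] — begin 0,0,0
after L1 α=3/7: [759/7, 507/7, 75]
after L2 α=1/5: [4219/35, 2917/35, 441/5]
→ [121, 83, 88]

at x=1,y=1 over L1,L4:
after L1 α=4/7: [320/7, 220/7, 20]
after L4 α=5/8: [1705/28, 975/56, 475/8]
rounded: [61, 17, 59]

at x=2,y=0 over L1,L4:
L1 α=3/7: [759/7, 507/7, 75]
L4 α=1/3: [807/7, 1091/21, 245/3]
→ [115, 52, 82]

at x=1,y=0 over L1,L4,L5,L6,L7:
+L1 (α=1/8) → [219/8, 127/4, 137/8]
+L4 (α=1/2) → [627/16, 903/8, 457/16]
+L5 (α=2/3) → [337/16, 1831/24, 713/48]
+L6 (α=1/2) → [3697/32, 5095/48, 10361/96]
+L7 (α=1/5) → [3953/40, 6823/60, 15569/120]
rounded: [99, 114, 130]


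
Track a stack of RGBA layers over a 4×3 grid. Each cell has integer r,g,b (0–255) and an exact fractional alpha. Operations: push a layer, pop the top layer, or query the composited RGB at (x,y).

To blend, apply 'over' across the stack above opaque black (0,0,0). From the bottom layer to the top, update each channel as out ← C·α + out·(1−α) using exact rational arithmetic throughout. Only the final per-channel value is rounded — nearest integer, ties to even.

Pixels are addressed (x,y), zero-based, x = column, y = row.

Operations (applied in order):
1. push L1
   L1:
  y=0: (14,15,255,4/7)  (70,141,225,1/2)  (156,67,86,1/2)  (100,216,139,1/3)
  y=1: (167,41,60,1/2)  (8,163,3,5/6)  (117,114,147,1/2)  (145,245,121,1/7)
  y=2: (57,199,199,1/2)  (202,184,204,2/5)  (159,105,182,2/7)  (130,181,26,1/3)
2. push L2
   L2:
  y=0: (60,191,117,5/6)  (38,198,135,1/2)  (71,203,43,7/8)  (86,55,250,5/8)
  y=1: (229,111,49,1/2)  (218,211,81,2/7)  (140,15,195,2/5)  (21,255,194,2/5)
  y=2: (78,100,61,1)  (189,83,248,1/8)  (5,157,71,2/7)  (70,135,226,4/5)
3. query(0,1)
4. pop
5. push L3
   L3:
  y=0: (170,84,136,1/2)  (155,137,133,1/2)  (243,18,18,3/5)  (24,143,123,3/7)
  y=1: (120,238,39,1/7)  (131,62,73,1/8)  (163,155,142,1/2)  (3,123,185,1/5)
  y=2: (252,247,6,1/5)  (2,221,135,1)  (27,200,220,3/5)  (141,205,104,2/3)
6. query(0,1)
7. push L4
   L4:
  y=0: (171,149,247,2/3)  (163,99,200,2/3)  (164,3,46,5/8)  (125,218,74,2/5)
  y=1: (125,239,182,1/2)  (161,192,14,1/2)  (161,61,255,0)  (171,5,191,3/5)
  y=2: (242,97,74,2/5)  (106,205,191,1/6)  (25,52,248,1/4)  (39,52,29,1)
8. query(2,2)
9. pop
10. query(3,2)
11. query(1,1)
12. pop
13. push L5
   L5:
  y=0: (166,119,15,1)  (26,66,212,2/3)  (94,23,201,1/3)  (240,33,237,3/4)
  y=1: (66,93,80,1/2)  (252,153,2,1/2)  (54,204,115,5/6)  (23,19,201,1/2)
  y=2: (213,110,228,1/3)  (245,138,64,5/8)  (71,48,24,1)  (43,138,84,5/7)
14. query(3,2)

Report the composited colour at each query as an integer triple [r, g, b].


query (0,1) [L1,L2] — begin 0,0,0
after L1 α=1/2: [167/2, 41/2, 30]
after L2 α=1/2: [625/4, 263/4, 79/2]
= [156, 66, 40]

query (0,1) [L1,L3] — begin 0,0,0
after L1 α=1/2: [167/2, 41/2, 30]
after L3 α=1/7: [621/7, 361/7, 219/7]
→ [89, 52, 31]

(2,2) stack=L1,L3,L4; from [0,0,0]:
+L1 (α=2/7) → [318/7, 30, 52]
+L3 (α=3/5) → [1203/35, 132, 764/5]
+L4 (α=1/4) → [1121/35, 112, 883/5]
→ [32, 112, 177]

query (3,2) [L1,L3] — begin 0,0,0
after L1 α=1/3: [130/3, 181/3, 26/3]
after L3 α=2/3: [976/9, 1411/9, 650/9]
rounded: [108, 157, 72]

at x=1,y=1 over L1,L3:
L1 α=5/6: [20/3, 815/6, 5/2]
L3 α=1/8: [533/24, 6077/48, 181/16]
→ [22, 127, 11]

at x=3,y=2 over L1,L5:
after L1 α=1/3: [130/3, 181/3, 26/3]
after L5 α=5/7: [905/21, 2432/21, 1312/21]
rounded: [43, 116, 62]


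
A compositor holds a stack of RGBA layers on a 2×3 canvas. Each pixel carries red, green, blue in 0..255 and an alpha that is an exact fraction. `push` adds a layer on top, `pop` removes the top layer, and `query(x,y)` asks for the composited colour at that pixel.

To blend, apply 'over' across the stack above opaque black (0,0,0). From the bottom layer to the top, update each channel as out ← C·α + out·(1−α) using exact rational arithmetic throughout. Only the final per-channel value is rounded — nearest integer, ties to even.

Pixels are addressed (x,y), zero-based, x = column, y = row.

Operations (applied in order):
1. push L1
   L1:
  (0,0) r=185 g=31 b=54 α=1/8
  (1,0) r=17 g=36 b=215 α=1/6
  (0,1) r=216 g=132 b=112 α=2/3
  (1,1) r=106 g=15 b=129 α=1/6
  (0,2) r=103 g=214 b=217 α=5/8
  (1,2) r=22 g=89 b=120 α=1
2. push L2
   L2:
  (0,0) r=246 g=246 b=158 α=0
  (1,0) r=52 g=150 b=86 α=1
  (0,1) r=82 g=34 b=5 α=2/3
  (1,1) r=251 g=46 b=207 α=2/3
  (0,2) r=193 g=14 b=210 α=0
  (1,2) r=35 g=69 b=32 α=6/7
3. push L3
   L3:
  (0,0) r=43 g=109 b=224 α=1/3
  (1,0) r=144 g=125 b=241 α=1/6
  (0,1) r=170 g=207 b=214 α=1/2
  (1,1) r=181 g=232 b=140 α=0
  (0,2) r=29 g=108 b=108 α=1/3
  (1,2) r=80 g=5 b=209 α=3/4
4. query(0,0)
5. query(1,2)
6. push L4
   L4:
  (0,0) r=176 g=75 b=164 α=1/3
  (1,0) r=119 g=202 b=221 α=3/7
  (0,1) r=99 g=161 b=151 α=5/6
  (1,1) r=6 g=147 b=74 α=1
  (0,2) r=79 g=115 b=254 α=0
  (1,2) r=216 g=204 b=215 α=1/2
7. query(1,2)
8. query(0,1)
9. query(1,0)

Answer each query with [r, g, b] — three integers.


query (0,0) [L1,L2,L3] — begin 0,0,0
L1 α=1/8: [185/8, 31/8, 27/4]
L2 α=0: [185/8, 31/8, 27/4]
L3 α=1/3: [119/4, 467/12, 475/6]
= [30, 39, 79]

(1,2) stack=L1,L2,L3; from [0,0,0]:
+L1 (α=1) → [22, 89, 120]
+L2 (α=6/7) → [232/7, 503/7, 312/7]
+L3 (α=3/4) → [478/7, 152/7, 4701/28]
rounded: [68, 22, 168]

at x=1,y=2 over L1,L2,L3,L4:
after L1 α=1: [22, 89, 120]
after L2 α=6/7: [232/7, 503/7, 312/7]
after L3 α=3/4: [478/7, 152/7, 4701/28]
after L4 α=1/2: [995/7, 790/7, 10721/56]
rounded: [142, 113, 191]

query (0,1) [L1,L2,L3,L4] — begin 0,0,0
+L1 (α=2/3) → [144, 88, 224/3]
+L2 (α=2/3) → [308/3, 52, 254/9]
+L3 (α=1/2) → [409/3, 259/2, 1090/9]
+L4 (α=5/6) → [947/9, 623/4, 7885/54]
rounded: [105, 156, 146]

query (1,0) [L1,L2,L3,L4] — begin 0,0,0
+L1 (α=1/6) → [17/6, 6, 215/6]
+L2 (α=1) → [52, 150, 86]
+L3 (α=1/6) → [202/3, 875/6, 671/6]
+L4 (α=3/7) → [1879/21, 3568/21, 3331/21]
rounded: [89, 170, 159]


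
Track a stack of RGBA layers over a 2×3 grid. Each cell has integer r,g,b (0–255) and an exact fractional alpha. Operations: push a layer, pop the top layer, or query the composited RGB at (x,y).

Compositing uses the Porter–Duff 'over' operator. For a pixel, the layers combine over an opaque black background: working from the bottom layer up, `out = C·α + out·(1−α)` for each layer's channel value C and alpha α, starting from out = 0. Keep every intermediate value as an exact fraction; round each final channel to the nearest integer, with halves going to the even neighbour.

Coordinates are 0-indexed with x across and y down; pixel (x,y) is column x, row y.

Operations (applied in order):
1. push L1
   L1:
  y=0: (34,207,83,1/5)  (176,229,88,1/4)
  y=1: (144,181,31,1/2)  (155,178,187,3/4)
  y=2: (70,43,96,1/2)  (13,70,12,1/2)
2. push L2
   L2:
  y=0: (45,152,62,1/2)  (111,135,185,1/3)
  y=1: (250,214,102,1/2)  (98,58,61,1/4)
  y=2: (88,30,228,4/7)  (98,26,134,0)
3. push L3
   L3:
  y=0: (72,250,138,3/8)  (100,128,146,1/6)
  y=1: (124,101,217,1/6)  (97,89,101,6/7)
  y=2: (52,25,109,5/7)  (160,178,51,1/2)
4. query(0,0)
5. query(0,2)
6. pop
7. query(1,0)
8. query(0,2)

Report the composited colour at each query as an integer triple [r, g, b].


at x=0,y=0 over L1,L2,L3:
after L1 α=1/5: [34/5, 207/5, 83/5]
after L2 α=1/2: [259/10, 967/10, 393/10]
after L3 α=3/8: [691/16, 2467/16, 1221/16]
= [43, 154, 76]

at x=0,y=2 over L1,L2,L3:
L1 α=1/2: [35, 43/2, 48]
L2 α=4/7: [457/7, 369/14, 1056/7]
L3 α=5/7: [2734/49, 1244/49, 5927/49]
= [56, 25, 121]

query (1,0) [L1,L2] — begin 0,0,0
+L1 (α=1/4) → [44, 229/4, 22]
+L2 (α=1/3) → [199/3, 499/6, 229/3]
rounded: [66, 83, 76]

(0,2) stack=L1,L2; from [0,0,0]:
L1 α=1/2: [35, 43/2, 48]
L2 α=4/7: [457/7, 369/14, 1056/7]
rounded: [65, 26, 151]


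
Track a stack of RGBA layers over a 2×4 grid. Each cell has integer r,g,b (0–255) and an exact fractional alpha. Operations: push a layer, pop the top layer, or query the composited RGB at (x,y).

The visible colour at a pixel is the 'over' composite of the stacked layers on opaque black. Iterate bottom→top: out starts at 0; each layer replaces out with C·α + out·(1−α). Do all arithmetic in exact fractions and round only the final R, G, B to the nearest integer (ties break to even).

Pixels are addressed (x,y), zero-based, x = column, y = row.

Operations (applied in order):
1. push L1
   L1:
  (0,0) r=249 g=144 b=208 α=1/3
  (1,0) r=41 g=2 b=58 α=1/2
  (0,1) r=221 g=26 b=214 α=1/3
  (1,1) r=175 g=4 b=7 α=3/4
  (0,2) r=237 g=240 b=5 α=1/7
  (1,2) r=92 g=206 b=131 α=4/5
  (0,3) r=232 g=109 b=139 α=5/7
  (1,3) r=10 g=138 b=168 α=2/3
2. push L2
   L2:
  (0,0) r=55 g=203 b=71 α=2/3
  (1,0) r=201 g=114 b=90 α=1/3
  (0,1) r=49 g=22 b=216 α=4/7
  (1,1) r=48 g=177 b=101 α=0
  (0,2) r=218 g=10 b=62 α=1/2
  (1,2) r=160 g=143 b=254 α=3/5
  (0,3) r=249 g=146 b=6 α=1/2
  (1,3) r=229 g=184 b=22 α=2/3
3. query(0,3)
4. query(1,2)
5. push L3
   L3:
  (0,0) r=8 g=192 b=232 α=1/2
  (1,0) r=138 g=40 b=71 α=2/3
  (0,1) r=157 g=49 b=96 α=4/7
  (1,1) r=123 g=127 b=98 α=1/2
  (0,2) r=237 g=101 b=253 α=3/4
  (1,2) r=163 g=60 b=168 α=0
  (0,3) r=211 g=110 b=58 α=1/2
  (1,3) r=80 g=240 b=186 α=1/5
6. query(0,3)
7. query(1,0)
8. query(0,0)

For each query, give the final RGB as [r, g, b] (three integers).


(0,3) stack=L1,L2; from [0,0,0]:
+L1 (α=5/7) → [1160/7, 545/7, 695/7]
+L2 (α=1/2) → [2903/14, 1567/14, 737/14]
→ [207, 112, 53]

at x=1,y=2 over L1,L2:
after L1 α=4/5: [368/5, 824/5, 524/5]
after L2 α=3/5: [3136/25, 3793/25, 4858/25]
rounded: [125, 152, 194]

(0,3) stack=L1,L2,L3; from [0,0,0]:
L1 α=5/7: [1160/7, 545/7, 695/7]
L2 α=1/2: [2903/14, 1567/14, 737/14]
L3 α=1/2: [5857/28, 3107/28, 1549/28]
rounded: [209, 111, 55]

query (1,0) [L1,L2,L3] — begin 0,0,0
+L1 (α=1/2) → [41/2, 1, 29]
+L2 (α=1/3) → [242/3, 116/3, 148/3]
+L3 (α=2/3) → [1070/9, 356/9, 574/9]
→ [119, 40, 64]

query (0,0) [L1,L2,L3] — begin 0,0,0
L1 α=1/3: [83, 48, 208/3]
L2 α=2/3: [193/3, 454/3, 634/9]
L3 α=1/2: [217/6, 515/3, 1361/9]
= [36, 172, 151]


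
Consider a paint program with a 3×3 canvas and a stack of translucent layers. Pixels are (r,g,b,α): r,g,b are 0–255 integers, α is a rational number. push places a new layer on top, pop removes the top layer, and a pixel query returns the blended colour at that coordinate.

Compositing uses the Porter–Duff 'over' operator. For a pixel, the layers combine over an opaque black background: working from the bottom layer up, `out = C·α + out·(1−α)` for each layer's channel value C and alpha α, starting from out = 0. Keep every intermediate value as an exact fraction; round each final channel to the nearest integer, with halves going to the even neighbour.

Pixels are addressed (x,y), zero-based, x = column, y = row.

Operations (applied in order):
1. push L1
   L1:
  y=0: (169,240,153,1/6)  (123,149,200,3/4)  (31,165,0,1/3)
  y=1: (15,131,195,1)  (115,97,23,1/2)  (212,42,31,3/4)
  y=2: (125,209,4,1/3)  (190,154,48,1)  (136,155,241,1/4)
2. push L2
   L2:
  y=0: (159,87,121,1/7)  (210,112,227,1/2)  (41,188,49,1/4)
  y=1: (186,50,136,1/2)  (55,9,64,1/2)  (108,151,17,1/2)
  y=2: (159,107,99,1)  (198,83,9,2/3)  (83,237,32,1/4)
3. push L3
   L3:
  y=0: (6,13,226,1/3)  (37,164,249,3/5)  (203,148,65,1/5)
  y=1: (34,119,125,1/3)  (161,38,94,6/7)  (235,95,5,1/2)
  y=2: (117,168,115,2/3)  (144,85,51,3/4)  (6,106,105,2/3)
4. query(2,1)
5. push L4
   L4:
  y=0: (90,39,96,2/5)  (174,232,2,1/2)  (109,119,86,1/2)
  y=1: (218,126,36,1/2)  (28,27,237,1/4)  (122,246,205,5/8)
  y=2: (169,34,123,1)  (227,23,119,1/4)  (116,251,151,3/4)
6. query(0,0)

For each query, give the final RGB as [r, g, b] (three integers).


at x=2,y=1 over L1,L2,L3:
L1 α=3/4: [159, 63/2, 93/4]
L2 α=1/2: [267/2, 365/4, 161/8]
L3 α=1/2: [737/4, 745/8, 201/16]
→ [184, 93, 13]

(0,0) stack=L1,L2,L3,L4; from [0,0,0]:
L1 α=1/6: [169/6, 40, 51/2]
L2 α=1/7: [328/7, 327/7, 274/7]
L3 α=1/3: [698/21, 745/21, 710/7]
L4 α=2/5: [1958/35, 1291/35, 3474/35]
= [56, 37, 99]


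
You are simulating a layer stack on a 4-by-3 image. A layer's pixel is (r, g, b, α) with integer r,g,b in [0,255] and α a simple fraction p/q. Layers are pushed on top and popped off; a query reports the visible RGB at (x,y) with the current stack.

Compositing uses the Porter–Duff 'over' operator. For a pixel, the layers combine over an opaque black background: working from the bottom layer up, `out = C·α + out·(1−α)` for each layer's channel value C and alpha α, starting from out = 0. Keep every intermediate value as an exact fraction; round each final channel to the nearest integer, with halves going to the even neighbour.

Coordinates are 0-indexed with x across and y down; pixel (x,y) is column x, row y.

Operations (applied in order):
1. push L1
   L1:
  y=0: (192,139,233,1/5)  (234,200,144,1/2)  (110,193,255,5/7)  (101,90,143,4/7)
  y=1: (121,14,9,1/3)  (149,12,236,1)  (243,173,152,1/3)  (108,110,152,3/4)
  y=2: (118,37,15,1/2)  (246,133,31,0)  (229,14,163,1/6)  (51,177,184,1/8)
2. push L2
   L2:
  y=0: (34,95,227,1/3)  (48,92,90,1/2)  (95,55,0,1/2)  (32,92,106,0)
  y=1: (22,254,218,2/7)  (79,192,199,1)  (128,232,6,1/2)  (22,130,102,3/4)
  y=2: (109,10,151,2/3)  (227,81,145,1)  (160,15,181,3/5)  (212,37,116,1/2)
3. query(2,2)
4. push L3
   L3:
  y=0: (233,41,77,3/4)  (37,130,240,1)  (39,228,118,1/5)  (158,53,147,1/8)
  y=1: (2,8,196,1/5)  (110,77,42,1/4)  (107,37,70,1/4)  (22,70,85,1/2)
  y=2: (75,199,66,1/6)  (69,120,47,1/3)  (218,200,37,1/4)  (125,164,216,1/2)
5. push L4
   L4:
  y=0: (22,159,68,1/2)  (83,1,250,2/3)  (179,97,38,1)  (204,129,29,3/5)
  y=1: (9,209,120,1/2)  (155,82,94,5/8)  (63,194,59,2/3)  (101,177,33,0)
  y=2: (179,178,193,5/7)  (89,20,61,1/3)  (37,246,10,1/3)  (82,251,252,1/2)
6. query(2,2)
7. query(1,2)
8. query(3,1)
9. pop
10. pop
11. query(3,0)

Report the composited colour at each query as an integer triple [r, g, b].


at x=2,y=2 over L1,L2:
after L1 α=1/6: [229/6, 7/3, 163/6]
after L2 α=3/5: [1669/15, 149/15, 1792/15]
= [111, 10, 119]

(2,2) stack=L1,L2,L3,L4; from [0,0,0]:
+L1 (α=1/6) → [229/6, 7/3, 163/6]
+L2 (α=3/5) → [1669/15, 149/15, 1792/15]
+L3 (α=1/4) → [2759/20, 1149/20, 1977/20]
+L4 (α=1/3) → [1043/10, 1203/10, 2077/30]
→ [104, 120, 69]

at x=1,y=2 over L1,L2,L3,L4:
L1 α=0: [0, 0, 0]
L2 α=1: [227, 81, 145]
L3 α=1/3: [523/3, 94, 337/3]
L4 α=1/3: [1313/9, 208/3, 857/9]
rounded: [146, 69, 95]

query (3,1) [L1,L2,L3,L4] — begin 0,0,0
L1 α=3/4: [81, 165/2, 114]
L2 α=3/4: [147/4, 945/8, 105]
L3 α=1/2: [235/8, 1505/16, 95]
L4 α=0: [235/8, 1505/16, 95]
rounded: [29, 94, 95]

(3,0) stack=L1,L2; from [0,0,0]:
+L1 (α=4/7) → [404/7, 360/7, 572/7]
+L2 (α=0) → [404/7, 360/7, 572/7]
= [58, 51, 82]


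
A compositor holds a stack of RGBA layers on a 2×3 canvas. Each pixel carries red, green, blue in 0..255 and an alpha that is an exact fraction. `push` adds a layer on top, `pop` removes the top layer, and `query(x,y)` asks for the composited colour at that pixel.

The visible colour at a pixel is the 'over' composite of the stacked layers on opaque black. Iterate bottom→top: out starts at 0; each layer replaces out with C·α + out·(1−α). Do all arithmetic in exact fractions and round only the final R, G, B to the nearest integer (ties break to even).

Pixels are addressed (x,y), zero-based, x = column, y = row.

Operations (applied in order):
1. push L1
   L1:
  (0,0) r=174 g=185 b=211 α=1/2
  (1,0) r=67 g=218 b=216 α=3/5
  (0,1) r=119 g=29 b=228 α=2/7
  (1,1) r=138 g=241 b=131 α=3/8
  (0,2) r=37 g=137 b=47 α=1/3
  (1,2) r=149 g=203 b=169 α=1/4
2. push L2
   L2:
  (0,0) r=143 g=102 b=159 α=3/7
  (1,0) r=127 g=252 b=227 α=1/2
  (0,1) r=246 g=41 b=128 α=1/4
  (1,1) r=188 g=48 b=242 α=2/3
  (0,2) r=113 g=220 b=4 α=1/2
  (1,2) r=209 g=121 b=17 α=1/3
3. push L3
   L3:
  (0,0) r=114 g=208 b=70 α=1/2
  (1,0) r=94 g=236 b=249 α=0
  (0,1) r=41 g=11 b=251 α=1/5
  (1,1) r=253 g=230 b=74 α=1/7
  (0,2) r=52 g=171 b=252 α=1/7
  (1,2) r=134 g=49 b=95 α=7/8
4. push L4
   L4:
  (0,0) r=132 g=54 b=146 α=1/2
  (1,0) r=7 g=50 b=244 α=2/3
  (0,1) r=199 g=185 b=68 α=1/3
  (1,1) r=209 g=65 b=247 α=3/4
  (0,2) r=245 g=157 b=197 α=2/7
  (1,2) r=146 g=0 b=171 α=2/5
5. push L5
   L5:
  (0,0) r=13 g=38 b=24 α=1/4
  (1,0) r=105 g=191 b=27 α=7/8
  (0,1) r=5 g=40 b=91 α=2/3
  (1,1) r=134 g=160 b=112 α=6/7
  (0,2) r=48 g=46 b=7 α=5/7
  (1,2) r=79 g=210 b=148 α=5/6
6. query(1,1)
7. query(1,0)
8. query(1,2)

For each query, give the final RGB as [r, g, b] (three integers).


query (1,1) [L1,L2,L3,L4,L5] — begin 0,0,0
after L1 α=3/8: [207/4, 723/8, 393/8]
after L2 α=2/3: [1711/12, 497/8, 4265/24]
after L3 α=1/7: [2217/14, 2411/28, 4561/28]
after L4 α=3/4: [10995/56, 7871/112, 25309/112]
after L5 α=6/7: [56019/392, 115391/784, 100573/784]
= [143, 147, 128]

at x=1,y=0 over L1,L2,L3,L4,L5:
after L1 α=3/5: [201/5, 654/5, 648/5]
after L2 α=1/2: [418/5, 957/5, 1783/10]
after L3 α=0: [418/5, 957/5, 1783/10]
after L4 α=2/3: [488/15, 1457/15, 2221/10]
after L5 α=7/8: [11513/120, 2689/15, 4111/80]
→ [96, 179, 51]

at x=1,y=2 over L1,L2,L3,L4,L5:
after L1 α=1/4: [149/4, 203/4, 169/4]
after L2 α=1/3: [189/2, 445/6, 203/6]
after L3 α=7/8: [2065/16, 2503/48, 4193/48]
after L4 α=2/5: [10867/80, 2503/80, 1933/16]
after L5 α=5/6: [42467/480, 86503/480, 4591/32]
rounded: [88, 180, 143]


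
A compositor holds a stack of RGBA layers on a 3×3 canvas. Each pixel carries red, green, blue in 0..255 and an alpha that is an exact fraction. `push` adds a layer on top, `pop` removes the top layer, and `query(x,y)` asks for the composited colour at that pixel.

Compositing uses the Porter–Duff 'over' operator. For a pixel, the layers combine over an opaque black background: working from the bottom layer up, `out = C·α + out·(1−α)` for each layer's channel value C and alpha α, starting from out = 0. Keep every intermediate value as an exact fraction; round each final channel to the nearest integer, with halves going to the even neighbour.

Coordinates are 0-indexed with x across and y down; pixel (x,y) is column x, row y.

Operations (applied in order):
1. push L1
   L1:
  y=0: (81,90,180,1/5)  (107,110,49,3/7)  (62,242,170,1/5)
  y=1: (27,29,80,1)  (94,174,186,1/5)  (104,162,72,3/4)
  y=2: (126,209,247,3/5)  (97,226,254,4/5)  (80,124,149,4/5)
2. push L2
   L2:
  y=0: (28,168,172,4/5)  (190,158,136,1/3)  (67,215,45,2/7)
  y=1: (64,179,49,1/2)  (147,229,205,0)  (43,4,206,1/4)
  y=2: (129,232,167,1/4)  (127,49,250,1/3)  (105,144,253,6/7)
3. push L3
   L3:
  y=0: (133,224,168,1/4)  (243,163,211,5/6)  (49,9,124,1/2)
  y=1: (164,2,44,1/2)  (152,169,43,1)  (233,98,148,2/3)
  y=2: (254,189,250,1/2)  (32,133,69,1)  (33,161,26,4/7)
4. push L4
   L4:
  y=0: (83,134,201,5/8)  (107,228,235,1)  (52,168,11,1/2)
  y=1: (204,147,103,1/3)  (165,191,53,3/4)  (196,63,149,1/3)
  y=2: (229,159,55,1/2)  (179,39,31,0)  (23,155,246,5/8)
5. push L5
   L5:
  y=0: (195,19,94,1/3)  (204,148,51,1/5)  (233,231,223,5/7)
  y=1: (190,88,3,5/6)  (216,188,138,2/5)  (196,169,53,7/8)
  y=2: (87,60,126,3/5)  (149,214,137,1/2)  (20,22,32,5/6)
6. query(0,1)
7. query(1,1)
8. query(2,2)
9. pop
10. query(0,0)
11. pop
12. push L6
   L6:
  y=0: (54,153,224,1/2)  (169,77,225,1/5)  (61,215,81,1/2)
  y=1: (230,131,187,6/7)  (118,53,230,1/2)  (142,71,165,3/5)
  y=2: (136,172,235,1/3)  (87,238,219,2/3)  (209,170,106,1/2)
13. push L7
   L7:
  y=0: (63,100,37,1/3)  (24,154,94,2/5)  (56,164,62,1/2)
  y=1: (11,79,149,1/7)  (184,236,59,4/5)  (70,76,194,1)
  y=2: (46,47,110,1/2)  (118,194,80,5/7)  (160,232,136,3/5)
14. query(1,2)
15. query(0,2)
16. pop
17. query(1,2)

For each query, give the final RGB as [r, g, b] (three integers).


at x=0,y=1 over L1,L2,L3,L4,L5:
L1 α=1: [27, 29, 80]
L2 α=1/2: [91/2, 104, 129/2]
L3 α=1/2: [419/4, 53, 217/4]
L4 α=1/3: [827/6, 253/3, 141/2]
L5 α=5/6: [6527/36, 1573/18, 57/4]
= [181, 87, 14]

at x=1,y=1 over L1,L2,L3,L4,L5:
after L1 α=1/5: [94/5, 174/5, 186/5]
after L2 α=0: [94/5, 174/5, 186/5]
after L3 α=1: [152, 169, 43]
after L4 α=3/4: [647/4, 371/2, 101/2]
after L5 α=2/5: [3669/20, 373/2, 171/2]
= [183, 186, 86]

query (2,2) [L1,L2,L3,L4,L5] — begin 0,0,0
after L1 α=4/5: [64, 496/5, 596/5]
after L2 α=6/7: [694/7, 688/5, 8186/35]
after L3 α=4/7: [3006/49, 5284/35, 28198/245]
after L4 α=5/8: [14653/392, 42977/280, 48243/245]
after L5 α=5/6: [17951/784, 73777/1680, 87443/1470]
= [23, 44, 59]

query (0,0) [L1,L2,L3,L4] — begin 0,0,0
after L1 α=1/5: [81/5, 18, 36]
after L2 α=4/5: [641/25, 138, 724/5]
after L3 α=1/4: [1312/25, 319/2, 753/5]
after L4 α=5/8: [14311/200, 2297/16, 1821/10]
→ [72, 144, 182]

(1,2) stack=L1,L2,L3,L6,L7; from [0,0,0]:
L1 α=4/5: [388/5, 904/5, 1016/5]
L2 α=1/3: [1411/15, 2053/15, 1094/5]
L3 α=1: [32, 133, 69]
L6 α=2/3: [206/3, 203, 169]
L7 α=5/7: [2182/21, 1376/7, 738/7]
= [104, 197, 105]

at x=0,y=2 over L1,L2,L3,L6,L7:
after L1 α=3/5: [378/5, 627/5, 741/5]
after L2 α=1/4: [1779/20, 3041/20, 1529/10]
after L3 α=1/2: [6859/40, 6821/40, 4029/20]
after L6 α=1/3: [3193/20, 10261/60, 6379/30]
after L7 α=1/2: [4113/40, 13081/120, 9679/60]
→ [103, 109, 161]

(1,2) stack=L1,L2,L3,L6; from [0,0,0]:
+L1 (α=4/5) → [388/5, 904/5, 1016/5]
+L2 (α=1/3) → [1411/15, 2053/15, 1094/5]
+L3 (α=1) → [32, 133, 69]
+L6 (α=2/3) → [206/3, 203, 169]
= [69, 203, 169]


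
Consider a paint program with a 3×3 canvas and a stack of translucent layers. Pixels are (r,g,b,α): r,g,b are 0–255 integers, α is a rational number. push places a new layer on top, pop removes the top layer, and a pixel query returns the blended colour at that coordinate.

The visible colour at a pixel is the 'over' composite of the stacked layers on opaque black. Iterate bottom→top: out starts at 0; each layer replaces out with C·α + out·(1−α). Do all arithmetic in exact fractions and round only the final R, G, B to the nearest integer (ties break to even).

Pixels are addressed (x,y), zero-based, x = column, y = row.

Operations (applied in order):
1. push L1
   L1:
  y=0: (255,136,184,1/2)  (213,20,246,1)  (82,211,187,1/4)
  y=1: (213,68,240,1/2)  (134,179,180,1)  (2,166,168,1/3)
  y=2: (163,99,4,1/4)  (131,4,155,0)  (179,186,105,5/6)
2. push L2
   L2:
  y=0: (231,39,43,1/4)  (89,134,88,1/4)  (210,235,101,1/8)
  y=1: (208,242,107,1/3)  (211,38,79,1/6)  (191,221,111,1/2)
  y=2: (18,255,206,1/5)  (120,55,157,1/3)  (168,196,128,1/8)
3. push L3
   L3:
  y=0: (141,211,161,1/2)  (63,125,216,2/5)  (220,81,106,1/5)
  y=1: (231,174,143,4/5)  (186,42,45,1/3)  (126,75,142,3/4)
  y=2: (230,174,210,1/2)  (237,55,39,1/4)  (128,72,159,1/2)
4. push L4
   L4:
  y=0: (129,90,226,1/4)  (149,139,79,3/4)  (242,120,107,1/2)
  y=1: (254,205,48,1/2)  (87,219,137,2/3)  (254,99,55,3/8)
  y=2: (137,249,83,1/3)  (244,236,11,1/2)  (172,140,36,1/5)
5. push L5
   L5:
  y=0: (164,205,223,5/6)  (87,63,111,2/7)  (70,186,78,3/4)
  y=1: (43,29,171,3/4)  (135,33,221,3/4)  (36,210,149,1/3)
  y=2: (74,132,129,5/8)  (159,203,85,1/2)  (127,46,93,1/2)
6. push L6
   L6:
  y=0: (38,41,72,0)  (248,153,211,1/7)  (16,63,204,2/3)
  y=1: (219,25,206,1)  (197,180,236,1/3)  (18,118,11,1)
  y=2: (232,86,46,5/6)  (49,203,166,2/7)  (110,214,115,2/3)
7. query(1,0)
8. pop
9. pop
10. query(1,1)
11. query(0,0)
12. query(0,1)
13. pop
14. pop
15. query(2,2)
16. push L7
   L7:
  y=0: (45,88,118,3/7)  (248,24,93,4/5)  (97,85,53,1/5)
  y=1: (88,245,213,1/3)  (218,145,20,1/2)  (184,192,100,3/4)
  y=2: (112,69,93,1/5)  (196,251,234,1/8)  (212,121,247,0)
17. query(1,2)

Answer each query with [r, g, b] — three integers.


(1,0) stack=L1,L2,L3,L4,L5,L6; from [0,0,0]:
L1 α=1: [213, 20, 246]
L2 α=1/4: [182, 97/2, 413/2]
L3 α=2/5: [672/5, 791/10, 2103/10]
L4 α=3/4: [2907/20, 4961/40, 4473/40]
L5 α=2/7: [3603/28, 5969/56, 6249/56]
L6 α=1/7: [14281/98, 22191/196, 24655/196]
rounded: [146, 113, 126]

query (1,1) [L1,L2,L3,L4] — begin 0,0,0
+L1 (α=1) → [134, 179, 180]
+L2 (α=1/6) → [881/6, 311/2, 979/6]
+L3 (α=1/3) → [1439/9, 353/3, 1114/9]
+L4 (α=2/3) → [3005/27, 1667/9, 3580/27]
→ [111, 185, 133]

at x=0,y=0 over L1,L2,L3,L4:
after L1 α=1/2: [255/2, 68, 92]
after L2 α=1/4: [1227/8, 243/4, 319/4]
after L3 α=1/2: [2355/16, 1087/8, 963/8]
after L4 α=1/4: [9129/64, 3981/32, 4697/32]
→ [143, 124, 147]

at x=0,y=1 over L1,L2,L3,L4:
+L1 (α=1/2) → [213/2, 34, 120]
+L2 (α=1/3) → [421/3, 310/3, 347/3]
+L3 (α=4/5) → [3193/15, 2398/15, 2063/15]
+L4 (α=1/2) → [7003/30, 5473/30, 2783/30]
= [233, 182, 93]

(2,2) stack=L1,L2; from [0,0,0]:
L1 α=5/6: [895/6, 155, 175/2]
L2 α=1/8: [7273/48, 1281/8, 1481/16]
→ [152, 160, 93]

query (1,2) [L1,L2,L7] — begin 0,0,0
after L1 α=0: [0, 0, 0]
after L2 α=1/3: [40, 55/3, 157/3]
after L7 α=1/8: [119/2, 569/12, 1801/24]
= [60, 47, 75]


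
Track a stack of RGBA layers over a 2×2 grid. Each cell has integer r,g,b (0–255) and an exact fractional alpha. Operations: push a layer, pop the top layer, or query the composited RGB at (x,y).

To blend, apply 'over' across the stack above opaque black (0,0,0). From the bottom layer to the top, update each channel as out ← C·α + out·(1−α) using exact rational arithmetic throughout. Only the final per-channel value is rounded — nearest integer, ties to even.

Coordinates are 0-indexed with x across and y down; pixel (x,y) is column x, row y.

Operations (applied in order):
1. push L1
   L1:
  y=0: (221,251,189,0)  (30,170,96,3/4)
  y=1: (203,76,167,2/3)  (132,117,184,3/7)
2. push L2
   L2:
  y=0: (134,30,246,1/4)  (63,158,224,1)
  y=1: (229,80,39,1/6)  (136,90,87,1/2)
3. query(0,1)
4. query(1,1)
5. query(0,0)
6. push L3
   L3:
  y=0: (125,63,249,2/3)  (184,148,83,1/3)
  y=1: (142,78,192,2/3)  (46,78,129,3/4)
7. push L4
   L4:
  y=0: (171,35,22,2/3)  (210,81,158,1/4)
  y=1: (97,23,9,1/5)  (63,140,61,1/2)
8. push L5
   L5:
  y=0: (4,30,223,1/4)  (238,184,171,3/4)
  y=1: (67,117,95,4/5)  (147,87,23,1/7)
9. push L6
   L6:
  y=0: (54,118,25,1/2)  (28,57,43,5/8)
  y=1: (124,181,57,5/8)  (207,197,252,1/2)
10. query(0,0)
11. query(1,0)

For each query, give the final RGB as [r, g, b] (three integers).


at x=0,y=1 over L1,L2:
after L1 α=2/3: [406/3, 152/3, 334/3]
after L2 α=1/6: [2717/18, 500/9, 1787/18]
→ [151, 56, 99]

(1,1) stack=L1,L2; from [0,0,0]:
L1 α=3/7: [396/7, 351/7, 552/7]
L2 α=1/2: [674/7, 981/14, 1161/14]
→ [96, 70, 83]

at x=0,y=0 over L1,L2:
+L1 (α=0) → [0, 0, 0]
+L2 (α=1/4) → [67/2, 15/2, 123/2]
= [34, 8, 62]

(0,0) stack=L1,L2,L3,L4,L5,L6; from [0,0,0]:
+L1 (α=0) → [0, 0, 0]
+L2 (α=1/4) → [67/2, 15/2, 123/2]
+L3 (α=2/3) → [189/2, 89/2, 373/2]
+L4 (α=2/3) → [291/2, 229/6, 461/6]
+L5 (α=1/4) → [881/8, 289/8, 907/8]
+L6 (α=1/2) → [1313/16, 1233/16, 1107/16]
= [82, 77, 69]

query (1,0) [L1,L2,L3,L4,L5,L6] — begin 0,0,0
after L1 α=3/4: [45/2, 255/2, 72]
after L2 α=1: [63, 158, 224]
after L3 α=1/3: [310/3, 464/3, 177]
after L4 α=1/4: [130, 545/4, 689/4]
after L5 α=3/4: [211, 2753/16, 2741/16]
after L6 α=5/8: [773/8, 12819/128, 11663/128]
→ [97, 100, 91]


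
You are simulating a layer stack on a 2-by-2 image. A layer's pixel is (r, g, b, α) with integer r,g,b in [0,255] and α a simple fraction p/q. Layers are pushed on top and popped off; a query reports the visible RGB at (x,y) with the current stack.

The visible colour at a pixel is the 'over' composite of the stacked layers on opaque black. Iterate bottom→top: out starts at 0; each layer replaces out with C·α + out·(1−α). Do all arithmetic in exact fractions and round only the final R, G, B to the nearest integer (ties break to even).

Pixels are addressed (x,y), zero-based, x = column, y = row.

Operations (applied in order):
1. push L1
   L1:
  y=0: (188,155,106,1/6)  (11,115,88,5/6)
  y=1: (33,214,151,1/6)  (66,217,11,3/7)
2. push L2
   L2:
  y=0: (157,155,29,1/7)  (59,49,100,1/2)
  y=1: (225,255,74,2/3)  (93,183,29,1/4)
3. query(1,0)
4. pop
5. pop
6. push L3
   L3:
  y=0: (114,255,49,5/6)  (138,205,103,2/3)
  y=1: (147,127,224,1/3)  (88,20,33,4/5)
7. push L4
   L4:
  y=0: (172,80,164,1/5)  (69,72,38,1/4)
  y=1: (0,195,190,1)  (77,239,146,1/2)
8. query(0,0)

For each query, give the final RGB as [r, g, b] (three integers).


(1,0) stack=L1,L2; from [0,0,0]:
+L1 (α=5/6) → [55/6, 575/6, 220/3]
+L2 (α=1/2) → [409/12, 869/12, 260/3]
rounded: [34, 72, 87]

query (0,0) [L3,L4] — begin 0,0,0
after L3 α=5/6: [95, 425/2, 245/6]
after L4 α=1/5: [552/5, 186, 982/15]
= [110, 186, 65]


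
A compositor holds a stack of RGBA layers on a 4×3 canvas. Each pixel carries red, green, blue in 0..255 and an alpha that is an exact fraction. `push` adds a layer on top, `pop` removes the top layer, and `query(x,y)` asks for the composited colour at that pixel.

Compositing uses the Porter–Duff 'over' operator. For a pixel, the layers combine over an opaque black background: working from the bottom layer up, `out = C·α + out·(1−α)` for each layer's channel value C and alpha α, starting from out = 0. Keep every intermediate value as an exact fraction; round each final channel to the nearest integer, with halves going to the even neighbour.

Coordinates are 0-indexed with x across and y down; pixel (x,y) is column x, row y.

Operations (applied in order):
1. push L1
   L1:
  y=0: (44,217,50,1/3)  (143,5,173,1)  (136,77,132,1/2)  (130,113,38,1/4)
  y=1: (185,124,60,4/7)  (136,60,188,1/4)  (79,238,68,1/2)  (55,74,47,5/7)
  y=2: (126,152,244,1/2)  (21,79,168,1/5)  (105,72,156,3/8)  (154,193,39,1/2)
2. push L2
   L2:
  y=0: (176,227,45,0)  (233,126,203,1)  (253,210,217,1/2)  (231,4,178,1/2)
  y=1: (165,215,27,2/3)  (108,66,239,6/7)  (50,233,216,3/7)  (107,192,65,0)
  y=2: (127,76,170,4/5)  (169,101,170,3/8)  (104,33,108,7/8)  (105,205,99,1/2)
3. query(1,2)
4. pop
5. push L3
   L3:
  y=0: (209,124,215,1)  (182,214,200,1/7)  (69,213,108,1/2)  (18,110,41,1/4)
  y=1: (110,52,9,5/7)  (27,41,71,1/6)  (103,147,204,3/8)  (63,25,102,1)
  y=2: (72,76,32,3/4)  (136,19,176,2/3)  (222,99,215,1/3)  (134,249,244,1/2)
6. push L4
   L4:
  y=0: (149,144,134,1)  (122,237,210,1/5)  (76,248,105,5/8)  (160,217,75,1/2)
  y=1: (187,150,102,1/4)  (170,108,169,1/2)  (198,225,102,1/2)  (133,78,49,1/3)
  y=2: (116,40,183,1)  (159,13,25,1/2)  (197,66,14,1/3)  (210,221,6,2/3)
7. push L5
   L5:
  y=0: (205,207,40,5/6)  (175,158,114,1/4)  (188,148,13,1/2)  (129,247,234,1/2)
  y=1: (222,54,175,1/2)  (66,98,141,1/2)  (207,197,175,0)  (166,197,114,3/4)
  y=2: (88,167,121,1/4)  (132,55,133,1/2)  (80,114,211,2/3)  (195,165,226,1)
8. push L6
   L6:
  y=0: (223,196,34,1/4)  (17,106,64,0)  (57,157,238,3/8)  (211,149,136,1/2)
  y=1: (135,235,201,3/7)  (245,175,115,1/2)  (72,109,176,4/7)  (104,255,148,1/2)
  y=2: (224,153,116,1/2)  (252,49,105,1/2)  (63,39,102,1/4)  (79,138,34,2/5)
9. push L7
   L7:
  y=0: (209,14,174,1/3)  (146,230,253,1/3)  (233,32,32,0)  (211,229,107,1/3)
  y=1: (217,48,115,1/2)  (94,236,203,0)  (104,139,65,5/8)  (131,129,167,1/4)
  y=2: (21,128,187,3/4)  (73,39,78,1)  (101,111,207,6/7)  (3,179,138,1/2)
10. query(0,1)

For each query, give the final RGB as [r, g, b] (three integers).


query (1,2) [L1,L2] — begin 0,0,0
L1 α=1/5: [21/5, 79/5, 168/5]
L2 α=3/8: [66, 191/4, 339/4]
→ [66, 48, 85]

(0,1) stack=L1,L3,L4,L5,L6,L7; from [0,0,0]:
L1 α=4/7: [740/7, 496/7, 240/7]
L3 α=5/7: [5330/49, 2812/49, 795/49]
L4 α=1/4: [25153/196, 7893/98, 7383/196]
L5 α=1/2: [68665/392, 13185/196, 41683/392]
L6 α=3/7: [108355/686, 47730/343, 100777/686]
L7 α=1/2: [257217/1372, 32097/343, 179667/1372]
rounded: [187, 94, 131]


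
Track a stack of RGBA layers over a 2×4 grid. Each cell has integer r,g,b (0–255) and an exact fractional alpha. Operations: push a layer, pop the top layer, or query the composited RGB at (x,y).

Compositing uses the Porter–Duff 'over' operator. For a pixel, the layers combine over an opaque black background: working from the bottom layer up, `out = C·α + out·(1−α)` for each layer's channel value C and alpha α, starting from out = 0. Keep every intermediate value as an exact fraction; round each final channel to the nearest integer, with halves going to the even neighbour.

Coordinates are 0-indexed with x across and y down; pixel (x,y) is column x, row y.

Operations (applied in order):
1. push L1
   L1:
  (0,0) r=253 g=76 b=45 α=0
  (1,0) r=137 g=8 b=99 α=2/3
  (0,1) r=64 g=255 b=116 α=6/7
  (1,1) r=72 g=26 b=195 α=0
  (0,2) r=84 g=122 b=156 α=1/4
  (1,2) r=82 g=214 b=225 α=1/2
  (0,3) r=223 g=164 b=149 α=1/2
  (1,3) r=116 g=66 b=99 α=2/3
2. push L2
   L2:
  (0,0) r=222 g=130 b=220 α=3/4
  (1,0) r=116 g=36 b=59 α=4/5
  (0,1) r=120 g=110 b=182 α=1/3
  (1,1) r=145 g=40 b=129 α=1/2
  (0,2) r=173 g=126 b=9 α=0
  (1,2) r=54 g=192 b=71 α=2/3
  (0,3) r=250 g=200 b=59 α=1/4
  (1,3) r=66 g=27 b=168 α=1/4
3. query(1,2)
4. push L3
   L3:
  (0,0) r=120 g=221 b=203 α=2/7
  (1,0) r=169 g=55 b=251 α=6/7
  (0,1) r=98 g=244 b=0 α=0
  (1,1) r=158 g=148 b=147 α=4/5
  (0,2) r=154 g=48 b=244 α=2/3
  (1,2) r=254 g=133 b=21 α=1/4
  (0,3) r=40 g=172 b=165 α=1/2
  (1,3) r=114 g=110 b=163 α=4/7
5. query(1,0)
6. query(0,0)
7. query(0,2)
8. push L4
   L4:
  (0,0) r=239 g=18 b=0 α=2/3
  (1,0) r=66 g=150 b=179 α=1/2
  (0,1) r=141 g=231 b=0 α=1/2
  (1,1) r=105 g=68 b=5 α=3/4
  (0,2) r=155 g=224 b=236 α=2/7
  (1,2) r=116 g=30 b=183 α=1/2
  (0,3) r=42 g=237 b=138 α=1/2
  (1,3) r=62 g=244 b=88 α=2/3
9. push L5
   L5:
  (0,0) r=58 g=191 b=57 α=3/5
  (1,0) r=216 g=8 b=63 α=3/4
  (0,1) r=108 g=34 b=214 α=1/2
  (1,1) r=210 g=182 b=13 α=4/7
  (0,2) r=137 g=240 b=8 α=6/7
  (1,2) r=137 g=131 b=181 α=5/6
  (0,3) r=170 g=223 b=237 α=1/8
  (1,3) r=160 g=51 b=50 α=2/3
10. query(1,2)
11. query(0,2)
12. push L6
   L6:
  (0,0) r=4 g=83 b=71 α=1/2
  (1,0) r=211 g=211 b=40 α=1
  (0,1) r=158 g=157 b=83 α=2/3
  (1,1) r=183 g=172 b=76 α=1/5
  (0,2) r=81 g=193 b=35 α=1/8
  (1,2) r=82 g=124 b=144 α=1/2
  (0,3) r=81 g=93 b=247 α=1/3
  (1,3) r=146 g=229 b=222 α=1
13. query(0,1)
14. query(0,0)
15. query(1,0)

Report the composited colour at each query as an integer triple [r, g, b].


query (1,2) [L1,L2] — begin 0,0,0
+L1 (α=1/2) → [41, 107, 225/2]
+L2 (α=2/3) → [149/3, 491/3, 509/6]
rounded: [50, 164, 85]

at x=1,y=0 over L1,L2,L3:
L1 α=2/3: [274/3, 16/3, 66]
L2 α=4/5: [1666/15, 448/15, 302/5]
L3 α=6/7: [16876/105, 5398/105, 7832/35]
rounded: [161, 51, 224]

query (0,0) [L1,L2,L3] — begin 0,0,0
+L1 (α=0) → [0, 0, 0]
+L2 (α=3/4) → [333/2, 195/2, 165]
+L3 (α=2/7) → [2145/14, 1859/14, 1231/7]
rounded: [153, 133, 176]

query (0,2) [L1,L2,L3] — begin 0,0,0
after L1 α=1/4: [21, 61/2, 39]
after L2 α=0: [21, 61/2, 39]
after L3 α=2/3: [329/3, 253/6, 527/3]
→ [110, 42, 176]

(1,2) stack=L1,L2,L3,L4,L5; from [0,0,0]:
L1 α=1/2: [41, 107, 225/2]
L2 α=2/3: [149/3, 491/3, 509/6]
L3 α=1/4: [403/4, 156, 551/8]
L4 α=1/2: [867/8, 93, 2015/16]
L5 α=5/6: [6347/48, 374/3, 16495/96]
= [132, 125, 172]

query (0,2) [L1,L2,L3,L4,L5] — begin 0,0,0
+L1 (α=1/4) → [21, 61/2, 39]
+L2 (α=0) → [21, 61/2, 39]
+L3 (α=2/3) → [329/3, 253/6, 527/3]
+L4 (α=2/7) → [2575/21, 3953/42, 4051/21]
+L5 (α=6/7) → [19837/147, 64433/294, 5059/147]
= [135, 219, 34]

(0,1) stack=L1,L2,L3,L4,L5,L6; from [0,0,0]:
+L1 (α=6/7) → [384/7, 1530/7, 696/7]
+L2 (α=1/3) → [536/7, 3830/21, 2666/21]
+L3 (α=0) → [536/7, 3830/21, 2666/21]
+L4 (α=1/2) → [1523/14, 8681/42, 1333/21]
+L5 (α=1/2) → [3035/28, 10109/84, 5827/42]
+L6 (α=2/3) → [3961/28, 36485/252, 12799/126]
→ [141, 145, 102]

(0,0) stack=L1,L2,L3,L4,L5,L6; from [0,0,0]:
+L1 (α=0) → [0, 0, 0]
+L2 (α=3/4) → [333/2, 195/2, 165]
+L3 (α=2/7) → [2145/14, 1859/14, 1231/7]
+L4 (α=2/3) → [8837/42, 2363/42, 1231/21]
+L5 (α=3/5) → [12491/105, 14396/105, 6053/105]
+L6 (α=1/2) → [12911/210, 23111/210, 6754/105]
= [61, 110, 64]

query (1,0) [L1,L2,L3,L4,L5,L6] — begin 0,0,0
L1 α=2/3: [274/3, 16/3, 66]
L2 α=4/5: [1666/15, 448/15, 302/5]
L3 α=6/7: [16876/105, 5398/105, 7832/35]
L4 α=1/2: [11903/105, 10574/105, 14097/70]
L5 α=3/4: [79943/420, 6547/210, 27327/280]
L6 α=1: [211, 211, 40]
rounded: [211, 211, 40]


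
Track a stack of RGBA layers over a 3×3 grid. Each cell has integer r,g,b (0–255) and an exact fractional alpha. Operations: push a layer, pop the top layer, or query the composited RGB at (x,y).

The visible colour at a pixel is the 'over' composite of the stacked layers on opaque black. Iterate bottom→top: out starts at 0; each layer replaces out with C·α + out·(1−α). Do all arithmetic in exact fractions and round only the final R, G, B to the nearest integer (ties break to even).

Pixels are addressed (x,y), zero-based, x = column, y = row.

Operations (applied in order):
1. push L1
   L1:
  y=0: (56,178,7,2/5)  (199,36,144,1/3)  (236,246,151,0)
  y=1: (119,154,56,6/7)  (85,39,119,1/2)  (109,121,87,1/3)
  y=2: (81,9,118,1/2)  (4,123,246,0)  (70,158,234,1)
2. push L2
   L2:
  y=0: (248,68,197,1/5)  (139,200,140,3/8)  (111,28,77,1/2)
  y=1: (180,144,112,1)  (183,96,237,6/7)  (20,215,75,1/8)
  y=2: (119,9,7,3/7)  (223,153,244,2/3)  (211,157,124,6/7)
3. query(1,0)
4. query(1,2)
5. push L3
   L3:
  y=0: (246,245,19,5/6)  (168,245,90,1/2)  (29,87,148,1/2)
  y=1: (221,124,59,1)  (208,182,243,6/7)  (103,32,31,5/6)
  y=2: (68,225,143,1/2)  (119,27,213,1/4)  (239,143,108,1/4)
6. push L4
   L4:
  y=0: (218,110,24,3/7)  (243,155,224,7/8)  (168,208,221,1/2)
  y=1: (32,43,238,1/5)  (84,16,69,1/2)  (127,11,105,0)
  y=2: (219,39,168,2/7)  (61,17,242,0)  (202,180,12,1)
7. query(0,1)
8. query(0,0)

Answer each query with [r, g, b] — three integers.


(1,0) stack=L1,L2; from [0,0,0]:
+L1 (α=1/3) → [199/3, 12, 48]
+L2 (α=3/8) → [1123/12, 165/2, 165/2]
= [94, 82, 82]

at x=1,y=2 over L1,L2:
after L1 α=0: [0, 0, 0]
after L2 α=2/3: [446/3, 102, 488/3]
= [149, 102, 163]

at x=0,y=1 over L1,L2,L3,L4:
after L1 α=6/7: [102, 132, 48]
after L2 α=1: [180, 144, 112]
after L3 α=1: [221, 124, 59]
after L4 α=1/5: [916/5, 539/5, 474/5]
→ [183, 108, 95]

query (0,0) [L1,L2,L3,L4] — begin 0,0,0
L1 α=2/5: [112/5, 356/5, 14/5]
L2 α=1/5: [1688/25, 1764/25, 1041/25]
L3 α=5/6: [16219/75, 32389/150, 1708/75]
L4 α=3/7: [113926/525, 89528/525, 12232/525]
→ [217, 171, 23]


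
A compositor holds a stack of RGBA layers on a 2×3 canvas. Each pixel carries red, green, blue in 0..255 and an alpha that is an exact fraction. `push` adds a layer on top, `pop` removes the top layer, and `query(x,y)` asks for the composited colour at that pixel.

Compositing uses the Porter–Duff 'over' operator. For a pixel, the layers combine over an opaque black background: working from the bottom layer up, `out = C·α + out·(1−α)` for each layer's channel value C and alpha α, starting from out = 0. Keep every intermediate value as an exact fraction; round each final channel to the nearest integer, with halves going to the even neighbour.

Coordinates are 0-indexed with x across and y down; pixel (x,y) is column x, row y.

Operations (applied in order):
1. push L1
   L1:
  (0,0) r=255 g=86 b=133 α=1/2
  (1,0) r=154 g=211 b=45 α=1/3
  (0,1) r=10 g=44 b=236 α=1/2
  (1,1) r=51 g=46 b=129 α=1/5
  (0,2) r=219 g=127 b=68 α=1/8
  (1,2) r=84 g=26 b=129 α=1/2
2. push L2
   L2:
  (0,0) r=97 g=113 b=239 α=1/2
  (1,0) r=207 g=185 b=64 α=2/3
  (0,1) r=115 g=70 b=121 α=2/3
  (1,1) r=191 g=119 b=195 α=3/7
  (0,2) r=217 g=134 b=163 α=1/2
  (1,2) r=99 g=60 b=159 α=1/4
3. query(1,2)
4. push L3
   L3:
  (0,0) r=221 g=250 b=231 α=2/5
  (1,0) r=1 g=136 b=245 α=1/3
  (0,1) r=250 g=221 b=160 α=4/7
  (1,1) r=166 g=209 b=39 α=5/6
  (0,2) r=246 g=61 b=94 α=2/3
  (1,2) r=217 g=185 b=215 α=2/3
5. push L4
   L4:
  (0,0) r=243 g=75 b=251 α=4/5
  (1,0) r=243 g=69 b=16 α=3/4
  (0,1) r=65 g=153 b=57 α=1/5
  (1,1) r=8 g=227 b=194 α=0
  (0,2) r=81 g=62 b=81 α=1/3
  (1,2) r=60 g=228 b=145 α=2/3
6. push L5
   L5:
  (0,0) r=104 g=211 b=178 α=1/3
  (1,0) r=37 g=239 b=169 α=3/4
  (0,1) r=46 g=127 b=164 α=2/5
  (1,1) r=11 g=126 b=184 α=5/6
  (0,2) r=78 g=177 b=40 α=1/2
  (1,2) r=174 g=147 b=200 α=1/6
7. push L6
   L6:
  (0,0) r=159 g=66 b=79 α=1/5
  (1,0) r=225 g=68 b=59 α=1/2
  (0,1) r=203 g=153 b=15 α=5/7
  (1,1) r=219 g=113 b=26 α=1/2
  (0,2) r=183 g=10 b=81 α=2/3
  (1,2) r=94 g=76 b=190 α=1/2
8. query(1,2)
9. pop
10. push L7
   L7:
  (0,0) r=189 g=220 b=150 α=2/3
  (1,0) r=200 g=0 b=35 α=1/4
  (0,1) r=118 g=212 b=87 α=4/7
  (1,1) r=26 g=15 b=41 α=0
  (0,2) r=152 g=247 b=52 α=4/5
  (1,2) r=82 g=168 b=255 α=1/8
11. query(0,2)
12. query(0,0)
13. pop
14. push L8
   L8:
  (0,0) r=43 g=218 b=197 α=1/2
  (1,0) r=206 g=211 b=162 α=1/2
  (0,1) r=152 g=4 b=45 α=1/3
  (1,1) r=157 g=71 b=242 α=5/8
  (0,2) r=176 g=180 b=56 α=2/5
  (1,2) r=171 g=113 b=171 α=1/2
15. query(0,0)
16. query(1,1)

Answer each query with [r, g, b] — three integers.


(1,2) stack=L1,L2; from [0,0,0]:
+L1 (α=1/2) → [42, 13, 129/2]
+L2 (α=1/4) → [225/4, 99/4, 705/8]
→ [56, 25, 88]

(1,2) stack=L1,L2,L3,L4,L5,L6; from [0,0,0]:
+L1 (α=1/2) → [42, 13, 129/2]
+L2 (α=1/4) → [225/4, 99/4, 705/8]
+L3 (α=2/3) → [1961/12, 1579/12, 4145/24]
+L4 (α=2/3) → [3401/36, 7051/36, 11105/72]
+L5 (α=1/6) → [23269/216, 40547/216, 69925/432]
+L6 (α=1/2) → [43573/432, 56963/432, 152005/864]
rounded: [101, 132, 176]

at x=0,y=2 over L1,L2,L3,L4,L5,L7:
+L1 (α=1/8) → [219/8, 127/8, 17/2]
+L2 (α=1/2) → [1955/16, 1199/16, 343/4]
+L3 (α=2/3) → [9827/48, 3151/48, 365/4]
+L4 (α=1/3) → [11771/72, 4639/72, 527/6]
+L5 (α=1/2) → [17387/144, 17383/144, 767/12]
+L7 (α=4/5) → [104939/720, 31931/144, 3263/60]
→ [146, 222, 54]

query (0,0) [L1,L2,L3,L4,L5,L7] — begin 0,0,0
+L1 (α=1/2) → [255/2, 43, 133/2]
+L2 (α=1/2) → [449/4, 78, 611/4]
+L3 (α=2/5) → [623/4, 734/5, 3681/20]
+L4 (α=4/5) → [4511/20, 2234/25, 23761/100]
+L5 (α=1/3) → [5551/30, 9743/75, 10887/50]
+L7 (α=2/3) → [16891/90, 42743/225, 8629/50]
→ [188, 190, 173]

at x=0,y=0 over L1,L2,L3,L4,L5,L8:
+L1 (α=1/2) → [255/2, 43, 133/2]
+L2 (α=1/2) → [449/4, 78, 611/4]
+L3 (α=2/5) → [623/4, 734/5, 3681/20]
+L4 (α=4/5) → [4511/20, 2234/25, 23761/100]
+L5 (α=1/3) → [5551/30, 9743/75, 10887/50]
+L8 (α=1/2) → [6841/60, 26093/150, 20737/100]
→ [114, 174, 207]

(1,1) stack=L1,L2,L3,L4,L5,L8; from [0,0,0]:
after L1 α=1/5: [51/5, 46/5, 129/5]
after L2 α=3/7: [3069/35, 1969/35, 3441/35]
after L3 α=5/6: [32119/210, 6424/35, 1711/35]
after L4 α=0: [32119/210, 6424/35, 1711/35]
after L5 α=5/6: [43669/1260, 14237/105, 33911/210]
after L8 α=5/8: [373369/3360, 13331/140, 118611/560]
= [111, 95, 212]
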